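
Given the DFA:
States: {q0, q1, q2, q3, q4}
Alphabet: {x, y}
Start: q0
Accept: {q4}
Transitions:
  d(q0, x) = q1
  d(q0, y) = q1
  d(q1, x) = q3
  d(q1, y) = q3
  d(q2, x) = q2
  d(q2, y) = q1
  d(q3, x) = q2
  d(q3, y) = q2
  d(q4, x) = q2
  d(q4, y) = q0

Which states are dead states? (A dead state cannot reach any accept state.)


Forward reachability from each state:
  q0 -> reaches {q0, q1, q2, q3}, no accept state (dead)
  q1 -> reaches {q1, q2, q3}, no accept state (dead)
  q2 -> reaches {q1, q2, q3}, no accept state (dead)
  q3 -> reaches {q1, q2, q3}, no accept state (dead)
  q4 -> reaches accept state q4 (live)

{q0, q1, q2, q3}


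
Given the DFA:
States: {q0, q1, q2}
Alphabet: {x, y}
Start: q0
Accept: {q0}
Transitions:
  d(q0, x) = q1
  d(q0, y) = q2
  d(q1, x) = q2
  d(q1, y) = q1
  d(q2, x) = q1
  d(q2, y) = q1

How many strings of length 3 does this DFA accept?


Enumerating all length-3 strings:
  "xxx" -> q1 [reject]
  "xxy" -> q1 [reject]
  "xyx" -> q2 [reject]
  "xyy" -> q1 [reject]
  "yxx" -> q2 [reject]
  "yxy" -> q1 [reject]
  "yyx" -> q2 [reject]
  "yyy" -> q1 [reject]

0 out of 8


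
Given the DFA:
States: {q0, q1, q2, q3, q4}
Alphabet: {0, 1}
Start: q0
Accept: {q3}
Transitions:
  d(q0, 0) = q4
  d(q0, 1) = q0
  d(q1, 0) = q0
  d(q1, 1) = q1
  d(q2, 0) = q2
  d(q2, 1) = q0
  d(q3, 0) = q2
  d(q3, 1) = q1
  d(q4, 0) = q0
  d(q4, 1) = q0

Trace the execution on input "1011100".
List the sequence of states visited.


Input: 1011100
d(q0, 1) = q0
d(q0, 0) = q4
d(q4, 1) = q0
d(q0, 1) = q0
d(q0, 1) = q0
d(q0, 0) = q4
d(q4, 0) = q0


q0 -> q0 -> q4 -> q0 -> q0 -> q0 -> q4 -> q0


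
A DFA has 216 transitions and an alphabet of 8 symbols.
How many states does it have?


Each state has exactly one transition per symbol.
states = transitions / |alphabet| = 216 / 8 = 27

27


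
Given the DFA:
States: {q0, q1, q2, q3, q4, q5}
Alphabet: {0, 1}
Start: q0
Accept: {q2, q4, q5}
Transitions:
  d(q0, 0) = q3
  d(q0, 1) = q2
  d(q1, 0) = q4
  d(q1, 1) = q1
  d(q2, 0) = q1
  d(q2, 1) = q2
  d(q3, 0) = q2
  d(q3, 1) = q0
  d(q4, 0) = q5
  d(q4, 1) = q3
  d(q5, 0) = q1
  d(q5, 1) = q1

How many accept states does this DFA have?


Accept states listed: {q2, q4, q5}
Counting: q2(1) q4(2) q5(3)

3


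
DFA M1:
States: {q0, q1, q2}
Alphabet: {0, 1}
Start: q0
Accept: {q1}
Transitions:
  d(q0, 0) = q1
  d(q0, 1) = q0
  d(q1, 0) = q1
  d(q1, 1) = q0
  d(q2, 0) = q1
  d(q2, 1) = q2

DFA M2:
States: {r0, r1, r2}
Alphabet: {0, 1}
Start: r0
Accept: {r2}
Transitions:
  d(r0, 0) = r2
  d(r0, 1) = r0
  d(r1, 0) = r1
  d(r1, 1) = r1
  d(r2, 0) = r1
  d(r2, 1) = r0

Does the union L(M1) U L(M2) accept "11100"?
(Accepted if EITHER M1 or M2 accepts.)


M1: final=q1 accepted=True
M2: final=r1 accepted=False

Yes, union accepts


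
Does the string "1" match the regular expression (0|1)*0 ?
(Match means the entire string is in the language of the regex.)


|string| = 1; first = '1'; last = '1'

No, "1" does not match (0|1)*0


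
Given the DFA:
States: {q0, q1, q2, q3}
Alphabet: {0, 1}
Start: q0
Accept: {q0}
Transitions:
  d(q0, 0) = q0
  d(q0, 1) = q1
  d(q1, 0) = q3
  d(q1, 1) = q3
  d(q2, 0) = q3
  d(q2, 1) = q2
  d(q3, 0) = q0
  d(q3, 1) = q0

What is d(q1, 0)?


Looking up transition d(q1, 0)

q3


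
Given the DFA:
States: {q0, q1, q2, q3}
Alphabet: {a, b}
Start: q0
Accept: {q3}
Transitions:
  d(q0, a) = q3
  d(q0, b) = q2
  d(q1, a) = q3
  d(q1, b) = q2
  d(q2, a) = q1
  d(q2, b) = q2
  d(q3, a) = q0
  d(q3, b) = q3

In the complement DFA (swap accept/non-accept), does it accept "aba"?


Trace: q0 -> q3 -> q3 -> q0
Final: q0
Original accept: {q3}
Complement: q0 is not in original accept

Yes, complement accepts (original rejects)


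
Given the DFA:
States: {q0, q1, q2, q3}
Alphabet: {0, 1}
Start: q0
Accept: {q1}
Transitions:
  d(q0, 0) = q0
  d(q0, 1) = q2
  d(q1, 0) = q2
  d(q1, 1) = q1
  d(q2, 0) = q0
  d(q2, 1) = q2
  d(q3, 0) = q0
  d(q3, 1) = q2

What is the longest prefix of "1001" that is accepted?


Run the DFA, marking each prefix where the state is accepting:
  "" -> q0 [reject]
  "1" -> q2 [reject]
  "10" -> q0 [reject]
  "100" -> q0 [reject]
  "1001" -> q2 [reject]

No prefix is accepted


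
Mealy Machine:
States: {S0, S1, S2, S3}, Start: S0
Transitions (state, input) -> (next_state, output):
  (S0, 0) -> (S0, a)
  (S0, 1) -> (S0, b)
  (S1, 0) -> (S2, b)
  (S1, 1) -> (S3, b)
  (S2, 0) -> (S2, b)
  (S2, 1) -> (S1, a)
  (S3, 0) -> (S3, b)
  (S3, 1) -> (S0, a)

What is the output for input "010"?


Step-by-step:
  (S0, 0) -> (S0, a)
  (S0, 1) -> (S0, b)
  (S0, 0) -> (S0, a)

"aba"


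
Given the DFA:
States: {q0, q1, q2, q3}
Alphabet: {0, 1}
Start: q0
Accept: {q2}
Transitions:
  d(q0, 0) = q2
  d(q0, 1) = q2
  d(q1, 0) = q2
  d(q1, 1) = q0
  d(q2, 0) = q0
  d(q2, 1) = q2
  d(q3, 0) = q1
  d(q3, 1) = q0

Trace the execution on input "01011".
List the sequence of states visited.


Input: 01011
d(q0, 0) = q2
d(q2, 1) = q2
d(q2, 0) = q0
d(q0, 1) = q2
d(q2, 1) = q2


q0 -> q2 -> q2 -> q0 -> q2 -> q2


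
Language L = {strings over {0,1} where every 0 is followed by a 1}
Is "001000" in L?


'00' present: True; ends with '0': True

No, "001000" is not in L


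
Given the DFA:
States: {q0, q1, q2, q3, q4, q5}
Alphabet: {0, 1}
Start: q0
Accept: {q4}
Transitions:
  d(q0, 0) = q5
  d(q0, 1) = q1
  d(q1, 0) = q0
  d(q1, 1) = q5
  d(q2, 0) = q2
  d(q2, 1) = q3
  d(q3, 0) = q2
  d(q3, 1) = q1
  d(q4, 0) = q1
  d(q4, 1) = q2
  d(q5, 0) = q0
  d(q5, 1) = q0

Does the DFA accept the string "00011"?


Trace: q0 -> q5 -> q0 -> q5 -> q0 -> q1
Final state: q1
Accept states: {q4}

No, rejected (final state q1 is not an accept state)


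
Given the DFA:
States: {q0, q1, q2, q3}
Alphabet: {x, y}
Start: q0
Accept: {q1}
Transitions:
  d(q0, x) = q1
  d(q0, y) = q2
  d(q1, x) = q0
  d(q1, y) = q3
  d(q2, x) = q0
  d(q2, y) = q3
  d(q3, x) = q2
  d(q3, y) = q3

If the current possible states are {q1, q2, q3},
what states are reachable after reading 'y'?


Apply transition on 'y' from each current state:
  d(q1, y) = q3
  d(q2, y) = q3
  d(q3, y) = q3

{q3}


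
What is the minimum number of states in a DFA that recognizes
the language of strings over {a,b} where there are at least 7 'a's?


States: count = 0, 1, ..., 6, and a final '>= 7' state.
Total: 7 + 1 = 8. Accept = '>= 7' state.

8


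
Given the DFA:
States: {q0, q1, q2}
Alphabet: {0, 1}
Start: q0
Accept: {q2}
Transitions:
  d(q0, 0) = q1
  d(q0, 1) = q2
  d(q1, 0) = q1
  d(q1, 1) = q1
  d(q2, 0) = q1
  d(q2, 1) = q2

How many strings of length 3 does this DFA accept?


Enumerating all length-3 strings:
  "000" -> q1 [reject]
  "001" -> q1 [reject]
  "010" -> q1 [reject]
  "011" -> q1 [reject]
  "100" -> q1 [reject]
  "101" -> q1 [reject]
  "110" -> q1 [reject]
  "111" -> q2 [accept]

1 out of 8


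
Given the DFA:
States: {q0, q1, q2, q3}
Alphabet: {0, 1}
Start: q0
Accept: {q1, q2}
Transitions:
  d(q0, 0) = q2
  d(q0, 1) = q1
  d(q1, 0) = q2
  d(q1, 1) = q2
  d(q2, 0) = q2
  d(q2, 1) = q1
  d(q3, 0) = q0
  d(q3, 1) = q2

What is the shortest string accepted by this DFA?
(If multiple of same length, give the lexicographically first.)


BFS by string length (lex-first path to each state shown):
  len 0: q0<-""
  len 1: q1<-"1", q2<-"0"
Found accept state at length 1.

"0"


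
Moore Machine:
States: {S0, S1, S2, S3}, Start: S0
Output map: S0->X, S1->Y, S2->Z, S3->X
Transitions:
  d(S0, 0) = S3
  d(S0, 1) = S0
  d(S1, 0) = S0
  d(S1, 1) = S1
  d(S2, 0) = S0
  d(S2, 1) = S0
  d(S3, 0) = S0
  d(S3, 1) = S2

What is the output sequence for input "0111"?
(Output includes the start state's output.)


Start: S0 (output X)
  --0--> S3 (output X)
  --1--> S2 (output Z)
  --1--> S0 (output X)
  --1--> S0 (output X)

"XXZXX"


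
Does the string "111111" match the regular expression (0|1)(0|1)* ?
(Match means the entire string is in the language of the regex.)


|string| = 6; first = '1'; last = '1'

Yes, "111111" matches (0|1)(0|1)*


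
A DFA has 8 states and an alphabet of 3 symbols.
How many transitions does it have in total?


Each state has exactly one transition per symbol.
8 * 3 = 24

24


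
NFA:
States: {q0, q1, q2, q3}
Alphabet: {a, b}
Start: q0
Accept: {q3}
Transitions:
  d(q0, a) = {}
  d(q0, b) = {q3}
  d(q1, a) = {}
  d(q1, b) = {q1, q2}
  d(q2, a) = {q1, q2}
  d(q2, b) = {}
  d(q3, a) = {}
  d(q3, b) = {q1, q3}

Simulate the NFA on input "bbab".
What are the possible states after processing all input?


Start: {q0}
  --b--> {q3}
  --b--> {q1, q3}
  --a--> {}
  --b--> {}

{} (empty set, no valid transitions)


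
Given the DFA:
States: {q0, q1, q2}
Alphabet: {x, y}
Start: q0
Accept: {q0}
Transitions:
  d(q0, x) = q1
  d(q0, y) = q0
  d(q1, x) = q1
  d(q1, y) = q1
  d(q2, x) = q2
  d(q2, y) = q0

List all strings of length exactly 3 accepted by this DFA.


All strings of length 3: 8 total
Accepted: 1

"yyy"


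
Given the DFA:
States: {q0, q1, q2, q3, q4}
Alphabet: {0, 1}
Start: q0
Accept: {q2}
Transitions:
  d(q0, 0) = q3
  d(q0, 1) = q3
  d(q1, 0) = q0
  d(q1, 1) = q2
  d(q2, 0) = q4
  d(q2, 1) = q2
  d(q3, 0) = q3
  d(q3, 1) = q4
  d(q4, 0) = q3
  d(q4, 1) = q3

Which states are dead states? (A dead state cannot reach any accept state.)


Forward reachability from each state:
  q0 -> reaches {q0, q3, q4}, no accept state (dead)
  q1 -> reaches accept state q2 (live)
  q2 -> reaches accept state q2 (live)
  q3 -> reaches {q3, q4}, no accept state (dead)
  q4 -> reaches {q3, q4}, no accept state (dead)

{q0, q3, q4}


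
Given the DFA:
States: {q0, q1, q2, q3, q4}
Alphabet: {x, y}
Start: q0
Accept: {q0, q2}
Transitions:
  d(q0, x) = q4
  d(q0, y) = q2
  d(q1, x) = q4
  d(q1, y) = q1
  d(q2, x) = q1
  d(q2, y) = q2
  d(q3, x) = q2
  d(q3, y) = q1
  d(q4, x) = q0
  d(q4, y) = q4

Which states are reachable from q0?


BFS from q0:
  layer 0: {q0}
  layer 1: {q2, q4}
  layer 2: {q1}

{q0, q1, q2, q4}


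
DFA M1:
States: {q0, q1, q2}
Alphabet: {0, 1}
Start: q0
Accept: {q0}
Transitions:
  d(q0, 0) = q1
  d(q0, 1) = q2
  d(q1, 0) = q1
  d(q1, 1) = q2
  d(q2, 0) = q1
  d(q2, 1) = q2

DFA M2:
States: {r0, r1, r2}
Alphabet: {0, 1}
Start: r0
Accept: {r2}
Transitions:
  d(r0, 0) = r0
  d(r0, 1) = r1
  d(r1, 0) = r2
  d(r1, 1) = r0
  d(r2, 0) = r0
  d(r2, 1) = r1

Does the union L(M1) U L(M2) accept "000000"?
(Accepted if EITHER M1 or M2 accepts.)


M1: final=q1 accepted=False
M2: final=r0 accepted=False

No, union rejects (neither accepts)


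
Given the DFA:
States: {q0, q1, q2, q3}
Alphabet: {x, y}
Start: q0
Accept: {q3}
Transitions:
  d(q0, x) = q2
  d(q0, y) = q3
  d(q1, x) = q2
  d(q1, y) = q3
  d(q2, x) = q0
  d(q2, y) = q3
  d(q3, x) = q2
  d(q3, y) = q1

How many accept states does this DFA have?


Accept states listed: {q3}
Counting: q3(1)

1


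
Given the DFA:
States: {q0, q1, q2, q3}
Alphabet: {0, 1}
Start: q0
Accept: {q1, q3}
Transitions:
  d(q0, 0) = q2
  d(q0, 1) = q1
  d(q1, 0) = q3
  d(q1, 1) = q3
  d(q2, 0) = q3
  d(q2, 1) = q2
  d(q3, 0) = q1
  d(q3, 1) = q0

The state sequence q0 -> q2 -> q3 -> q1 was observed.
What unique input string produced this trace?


Trace back each transition to find the symbol:
  q0 --[0]--> q2
  q2 --[0]--> q3
  q3 --[0]--> q1

"000"


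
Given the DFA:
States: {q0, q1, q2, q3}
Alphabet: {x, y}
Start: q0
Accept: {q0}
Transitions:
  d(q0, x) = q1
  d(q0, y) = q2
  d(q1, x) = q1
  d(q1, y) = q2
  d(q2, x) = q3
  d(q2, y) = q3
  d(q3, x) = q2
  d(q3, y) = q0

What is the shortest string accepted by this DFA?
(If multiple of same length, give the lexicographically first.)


BFS by string length (lex-first path to each state shown):
  len 0: q0<-""
Found accept state at length 0.

"" (empty string)


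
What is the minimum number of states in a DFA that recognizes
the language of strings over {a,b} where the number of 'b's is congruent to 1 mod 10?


States track (count of 'b') mod 10.
Need 10 states: one per remainder 0..9; accept = remainder 1.

10


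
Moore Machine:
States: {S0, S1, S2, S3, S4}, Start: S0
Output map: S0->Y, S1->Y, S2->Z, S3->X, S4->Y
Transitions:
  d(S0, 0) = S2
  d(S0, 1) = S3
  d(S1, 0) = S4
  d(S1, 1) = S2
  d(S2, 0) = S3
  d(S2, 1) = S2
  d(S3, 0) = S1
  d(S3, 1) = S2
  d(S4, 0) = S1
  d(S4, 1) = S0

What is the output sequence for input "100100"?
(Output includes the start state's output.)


Start: S0 (output Y)
  --1--> S3 (output X)
  --0--> S1 (output Y)
  --0--> S4 (output Y)
  --1--> S0 (output Y)
  --0--> S2 (output Z)
  --0--> S3 (output X)

"YXYYYZX"


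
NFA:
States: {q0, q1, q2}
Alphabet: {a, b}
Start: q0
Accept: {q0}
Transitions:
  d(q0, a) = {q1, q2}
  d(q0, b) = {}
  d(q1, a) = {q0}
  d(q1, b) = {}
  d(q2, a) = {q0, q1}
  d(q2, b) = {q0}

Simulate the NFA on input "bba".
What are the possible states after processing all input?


Start: {q0}
  --b--> {}
  --b--> {}
  --a--> {}

{} (empty set, no valid transitions)


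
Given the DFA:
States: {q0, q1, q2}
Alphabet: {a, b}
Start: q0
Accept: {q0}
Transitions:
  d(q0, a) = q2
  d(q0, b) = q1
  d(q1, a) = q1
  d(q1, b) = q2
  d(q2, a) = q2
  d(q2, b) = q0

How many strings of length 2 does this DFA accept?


Enumerating all length-2 strings:
  "aa" -> q2 [reject]
  "ab" -> q0 [accept]
  "ba" -> q1 [reject]
  "bb" -> q2 [reject]

1 out of 4


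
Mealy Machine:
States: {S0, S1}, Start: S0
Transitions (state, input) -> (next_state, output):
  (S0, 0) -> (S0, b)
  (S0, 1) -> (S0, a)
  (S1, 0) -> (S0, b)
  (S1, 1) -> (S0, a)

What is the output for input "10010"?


Step-by-step:
  (S0, 1) -> (S0, a)
  (S0, 0) -> (S0, b)
  (S0, 0) -> (S0, b)
  (S0, 1) -> (S0, a)
  (S0, 0) -> (S0, b)

"abbab"


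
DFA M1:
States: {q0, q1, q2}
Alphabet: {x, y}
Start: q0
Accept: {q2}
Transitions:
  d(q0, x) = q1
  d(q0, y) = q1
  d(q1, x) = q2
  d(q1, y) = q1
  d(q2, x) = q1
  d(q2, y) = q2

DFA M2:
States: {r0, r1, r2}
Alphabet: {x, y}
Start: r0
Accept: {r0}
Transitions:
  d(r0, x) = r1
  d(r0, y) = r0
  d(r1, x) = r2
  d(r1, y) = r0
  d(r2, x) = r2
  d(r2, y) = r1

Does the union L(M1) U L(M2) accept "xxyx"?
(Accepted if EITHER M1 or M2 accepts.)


M1: final=q1 accepted=False
M2: final=r2 accepted=False

No, union rejects (neither accepts)


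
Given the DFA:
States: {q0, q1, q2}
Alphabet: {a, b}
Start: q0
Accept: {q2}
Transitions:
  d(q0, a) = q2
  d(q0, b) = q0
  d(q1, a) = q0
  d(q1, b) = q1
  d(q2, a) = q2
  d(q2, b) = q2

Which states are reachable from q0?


BFS from q0:
  layer 0: {q0}
  layer 1: {q2}

{q0, q2}


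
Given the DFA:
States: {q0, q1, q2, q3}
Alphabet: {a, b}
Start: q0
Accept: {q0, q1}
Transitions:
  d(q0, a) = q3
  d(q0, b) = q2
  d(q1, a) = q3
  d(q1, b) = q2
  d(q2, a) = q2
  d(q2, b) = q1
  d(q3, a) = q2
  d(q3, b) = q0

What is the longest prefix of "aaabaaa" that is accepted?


Run the DFA, marking each prefix where the state is accepting:
  "" -> q0 [accept]
  "a" -> q3 [reject]
  "aa" -> q2 [reject]
  "aaa" -> q2 [reject]
  "aaab" -> q1 [accept]
  "aaaba" -> q3 [reject]
  "aaabaa" -> q2 [reject]
  "aaabaaa" -> q2 [reject]

"aaab"


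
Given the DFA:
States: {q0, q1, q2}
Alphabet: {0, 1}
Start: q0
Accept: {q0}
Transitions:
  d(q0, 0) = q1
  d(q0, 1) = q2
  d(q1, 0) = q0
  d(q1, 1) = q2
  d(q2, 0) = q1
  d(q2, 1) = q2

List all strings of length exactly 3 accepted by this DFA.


All strings of length 3: 8 total
Accepted: 1

"100"


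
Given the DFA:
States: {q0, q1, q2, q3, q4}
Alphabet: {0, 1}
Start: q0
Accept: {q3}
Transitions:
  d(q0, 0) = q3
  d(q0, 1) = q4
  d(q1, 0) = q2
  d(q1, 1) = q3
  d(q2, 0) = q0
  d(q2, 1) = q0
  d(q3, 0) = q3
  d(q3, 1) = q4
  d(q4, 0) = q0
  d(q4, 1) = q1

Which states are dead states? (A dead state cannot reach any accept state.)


Forward reachability from each state:
  q0 -> reaches accept state q3 (live)
  q1 -> reaches accept state q3 (live)
  q2 -> reaches accept state q3 (live)
  q3 -> reaches accept state q3 (live)
  q4 -> reaches accept state q3 (live)

None (all states can reach an accept state)


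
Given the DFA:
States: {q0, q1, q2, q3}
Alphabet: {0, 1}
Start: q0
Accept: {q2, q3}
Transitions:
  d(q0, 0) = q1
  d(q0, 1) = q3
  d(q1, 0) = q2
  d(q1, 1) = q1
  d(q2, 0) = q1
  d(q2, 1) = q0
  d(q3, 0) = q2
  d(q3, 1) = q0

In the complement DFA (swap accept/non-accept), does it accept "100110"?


Trace: q0 -> q3 -> q2 -> q1 -> q1 -> q1 -> q2
Final: q2
Original accept: {q2, q3}
Complement: q2 is in original accept

No, complement rejects (original accepts)


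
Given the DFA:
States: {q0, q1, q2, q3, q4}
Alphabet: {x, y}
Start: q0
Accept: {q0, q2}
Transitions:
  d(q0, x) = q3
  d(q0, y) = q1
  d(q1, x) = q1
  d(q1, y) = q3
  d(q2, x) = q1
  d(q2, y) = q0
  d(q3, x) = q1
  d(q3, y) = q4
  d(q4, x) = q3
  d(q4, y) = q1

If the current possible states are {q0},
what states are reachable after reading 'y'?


Apply transition on 'y' from each current state:
  d(q0, y) = q1

{q1}


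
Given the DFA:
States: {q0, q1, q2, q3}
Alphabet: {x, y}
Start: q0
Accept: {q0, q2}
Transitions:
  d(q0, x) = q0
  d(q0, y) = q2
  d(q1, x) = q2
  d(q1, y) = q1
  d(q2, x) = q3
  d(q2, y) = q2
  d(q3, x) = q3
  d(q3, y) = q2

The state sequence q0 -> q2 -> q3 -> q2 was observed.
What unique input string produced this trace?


Trace back each transition to find the symbol:
  q0 --[y]--> q2
  q2 --[x]--> q3
  q3 --[y]--> q2

"yxy"


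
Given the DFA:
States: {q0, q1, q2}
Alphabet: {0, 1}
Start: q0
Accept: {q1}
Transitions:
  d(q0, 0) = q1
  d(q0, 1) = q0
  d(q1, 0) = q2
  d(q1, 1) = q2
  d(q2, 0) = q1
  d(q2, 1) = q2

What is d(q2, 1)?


Looking up transition d(q2, 1)

q2


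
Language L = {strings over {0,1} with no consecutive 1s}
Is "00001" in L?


'11' does not occur

Yes, "00001" is in L


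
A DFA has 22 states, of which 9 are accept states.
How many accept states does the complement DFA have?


Complement swaps accept and non-accept states.
22 - 9 = 13

13


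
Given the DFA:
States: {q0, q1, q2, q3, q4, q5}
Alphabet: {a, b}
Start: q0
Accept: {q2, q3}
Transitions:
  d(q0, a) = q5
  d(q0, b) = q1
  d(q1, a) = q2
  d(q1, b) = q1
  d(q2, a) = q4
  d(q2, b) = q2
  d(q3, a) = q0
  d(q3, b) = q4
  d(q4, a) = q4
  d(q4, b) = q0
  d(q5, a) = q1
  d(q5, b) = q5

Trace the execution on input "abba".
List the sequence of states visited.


Input: abba
d(q0, a) = q5
d(q5, b) = q5
d(q5, b) = q5
d(q5, a) = q1


q0 -> q5 -> q5 -> q5 -> q1


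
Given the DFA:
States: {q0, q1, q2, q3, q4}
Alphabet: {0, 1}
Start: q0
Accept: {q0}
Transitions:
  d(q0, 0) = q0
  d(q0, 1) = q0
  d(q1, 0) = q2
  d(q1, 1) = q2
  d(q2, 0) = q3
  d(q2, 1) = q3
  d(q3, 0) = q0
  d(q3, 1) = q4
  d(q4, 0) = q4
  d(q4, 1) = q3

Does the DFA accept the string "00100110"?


Trace: q0 -> q0 -> q0 -> q0 -> q0 -> q0 -> q0 -> q0 -> q0
Final state: q0
Accept states: {q0}

Yes, accepted (final state q0 is an accept state)


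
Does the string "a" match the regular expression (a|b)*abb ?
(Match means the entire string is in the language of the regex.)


|string| = 1; first = 'a'; last = 'a'

No, "a" does not match (a|b)*abb


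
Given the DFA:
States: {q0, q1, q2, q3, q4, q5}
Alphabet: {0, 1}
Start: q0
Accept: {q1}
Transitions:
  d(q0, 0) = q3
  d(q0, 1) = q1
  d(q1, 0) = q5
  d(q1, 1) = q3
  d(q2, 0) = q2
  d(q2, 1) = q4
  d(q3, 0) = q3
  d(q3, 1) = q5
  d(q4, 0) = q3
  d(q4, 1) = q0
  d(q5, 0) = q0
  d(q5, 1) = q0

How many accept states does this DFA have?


Accept states listed: {q1}
Counting: q1(1)

1


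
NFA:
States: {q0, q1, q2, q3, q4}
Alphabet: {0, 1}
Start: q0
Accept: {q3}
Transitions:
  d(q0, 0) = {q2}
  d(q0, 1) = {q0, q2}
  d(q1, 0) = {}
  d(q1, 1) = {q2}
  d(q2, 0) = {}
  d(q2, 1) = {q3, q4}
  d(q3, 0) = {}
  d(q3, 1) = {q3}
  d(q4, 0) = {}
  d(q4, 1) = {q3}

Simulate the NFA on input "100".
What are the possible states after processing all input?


Start: {q0}
  --1--> {q0, q2}
  --0--> {q2}
  --0--> {}

{} (empty set, no valid transitions)


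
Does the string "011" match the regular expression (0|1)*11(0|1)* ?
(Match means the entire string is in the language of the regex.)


|string| = 3; first = '0'; last = '1'

Yes, "011" matches (0|1)*11(0|1)*


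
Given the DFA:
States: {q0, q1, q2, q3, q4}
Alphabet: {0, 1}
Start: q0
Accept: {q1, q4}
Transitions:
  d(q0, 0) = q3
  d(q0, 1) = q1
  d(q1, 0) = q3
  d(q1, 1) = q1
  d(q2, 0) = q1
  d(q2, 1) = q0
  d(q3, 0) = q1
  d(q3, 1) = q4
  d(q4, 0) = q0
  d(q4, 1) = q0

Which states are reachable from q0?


BFS from q0:
  layer 0: {q0}
  layer 1: {q1, q3}
  layer 2: {q4}

{q0, q1, q3, q4}


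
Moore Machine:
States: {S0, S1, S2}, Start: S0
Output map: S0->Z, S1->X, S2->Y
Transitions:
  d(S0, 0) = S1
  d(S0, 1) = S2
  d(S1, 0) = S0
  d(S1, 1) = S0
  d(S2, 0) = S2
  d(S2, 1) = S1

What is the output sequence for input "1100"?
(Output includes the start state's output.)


Start: S0 (output Z)
  --1--> S2 (output Y)
  --1--> S1 (output X)
  --0--> S0 (output Z)
  --0--> S1 (output X)

"ZYXZX"


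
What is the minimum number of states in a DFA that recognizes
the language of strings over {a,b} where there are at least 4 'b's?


States: count = 0, 1, ..., 3, and a final '>= 4' state.
Total: 4 + 1 = 5. Accept = '>= 4' state.

5


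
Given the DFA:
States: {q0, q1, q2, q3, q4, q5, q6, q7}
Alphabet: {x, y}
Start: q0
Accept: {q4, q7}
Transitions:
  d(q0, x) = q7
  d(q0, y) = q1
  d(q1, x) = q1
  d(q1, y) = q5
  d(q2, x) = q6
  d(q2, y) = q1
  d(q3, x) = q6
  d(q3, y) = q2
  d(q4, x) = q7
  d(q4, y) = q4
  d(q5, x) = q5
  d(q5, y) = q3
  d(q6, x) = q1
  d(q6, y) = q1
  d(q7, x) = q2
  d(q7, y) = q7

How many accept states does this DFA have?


Accept states listed: {q4, q7}
Counting: q4(1) q7(2)

2


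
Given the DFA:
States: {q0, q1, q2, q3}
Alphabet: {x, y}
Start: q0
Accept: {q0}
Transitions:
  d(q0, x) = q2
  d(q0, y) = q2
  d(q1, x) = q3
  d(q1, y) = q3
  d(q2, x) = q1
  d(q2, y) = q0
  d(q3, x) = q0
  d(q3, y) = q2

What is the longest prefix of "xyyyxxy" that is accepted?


Run the DFA, marking each prefix where the state is accepting:
  "" -> q0 [accept]
  "x" -> q2 [reject]
  "xy" -> q0 [accept]
  "xyy" -> q2 [reject]
  "xyyy" -> q0 [accept]
  "xyyyx" -> q2 [reject]
  "xyyyxx" -> q1 [reject]
  "xyyyxxy" -> q3 [reject]

"xyyy"


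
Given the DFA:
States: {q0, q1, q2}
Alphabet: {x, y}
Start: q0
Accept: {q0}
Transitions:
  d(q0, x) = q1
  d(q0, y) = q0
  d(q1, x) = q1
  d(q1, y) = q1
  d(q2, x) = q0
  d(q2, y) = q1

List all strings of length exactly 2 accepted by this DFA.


All strings of length 2: 4 total
Accepted: 1

"yy"


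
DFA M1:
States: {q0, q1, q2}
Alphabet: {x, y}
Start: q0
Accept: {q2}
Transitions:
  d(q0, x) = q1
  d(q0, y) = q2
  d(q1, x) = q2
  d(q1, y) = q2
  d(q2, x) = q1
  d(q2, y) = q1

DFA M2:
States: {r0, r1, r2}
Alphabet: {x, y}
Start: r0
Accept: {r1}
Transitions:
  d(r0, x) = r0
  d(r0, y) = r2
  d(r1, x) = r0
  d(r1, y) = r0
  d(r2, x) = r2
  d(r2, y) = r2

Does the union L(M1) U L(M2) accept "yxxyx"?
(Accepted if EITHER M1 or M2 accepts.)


M1: final=q2 accepted=True
M2: final=r2 accepted=False

Yes, union accepts


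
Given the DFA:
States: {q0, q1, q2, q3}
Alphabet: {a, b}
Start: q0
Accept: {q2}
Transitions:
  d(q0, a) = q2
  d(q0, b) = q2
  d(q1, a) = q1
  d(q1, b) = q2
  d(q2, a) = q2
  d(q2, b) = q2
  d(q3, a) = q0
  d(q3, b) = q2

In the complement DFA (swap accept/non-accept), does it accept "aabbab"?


Trace: q0 -> q2 -> q2 -> q2 -> q2 -> q2 -> q2
Final: q2
Original accept: {q2}
Complement: q2 is in original accept

No, complement rejects (original accepts)


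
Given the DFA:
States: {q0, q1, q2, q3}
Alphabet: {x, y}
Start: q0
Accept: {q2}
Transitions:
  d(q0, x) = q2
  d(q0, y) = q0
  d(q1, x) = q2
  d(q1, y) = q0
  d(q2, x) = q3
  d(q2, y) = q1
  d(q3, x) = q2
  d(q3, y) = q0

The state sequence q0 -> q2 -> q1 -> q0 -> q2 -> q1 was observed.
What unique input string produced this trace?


Trace back each transition to find the symbol:
  q0 --[x]--> q2
  q2 --[y]--> q1
  q1 --[y]--> q0
  q0 --[x]--> q2
  q2 --[y]--> q1

"xyyxy"


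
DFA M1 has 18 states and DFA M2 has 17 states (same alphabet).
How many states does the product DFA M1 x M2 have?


Product construction pairs every M1 state with every M2 state.
18 * 17 = 306

306


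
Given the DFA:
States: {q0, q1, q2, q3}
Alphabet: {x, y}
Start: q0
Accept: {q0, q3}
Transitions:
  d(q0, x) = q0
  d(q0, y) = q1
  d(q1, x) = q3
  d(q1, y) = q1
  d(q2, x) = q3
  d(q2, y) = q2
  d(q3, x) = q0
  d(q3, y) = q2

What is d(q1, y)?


Looking up transition d(q1, y)

q1


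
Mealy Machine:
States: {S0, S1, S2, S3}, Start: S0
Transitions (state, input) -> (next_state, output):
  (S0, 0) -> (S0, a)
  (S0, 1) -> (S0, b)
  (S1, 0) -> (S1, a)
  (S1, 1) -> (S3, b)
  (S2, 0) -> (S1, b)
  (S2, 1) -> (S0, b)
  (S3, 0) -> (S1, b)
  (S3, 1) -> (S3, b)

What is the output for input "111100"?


Step-by-step:
  (S0, 1) -> (S0, b)
  (S0, 1) -> (S0, b)
  (S0, 1) -> (S0, b)
  (S0, 1) -> (S0, b)
  (S0, 0) -> (S0, a)
  (S0, 0) -> (S0, a)

"bbbbaa"


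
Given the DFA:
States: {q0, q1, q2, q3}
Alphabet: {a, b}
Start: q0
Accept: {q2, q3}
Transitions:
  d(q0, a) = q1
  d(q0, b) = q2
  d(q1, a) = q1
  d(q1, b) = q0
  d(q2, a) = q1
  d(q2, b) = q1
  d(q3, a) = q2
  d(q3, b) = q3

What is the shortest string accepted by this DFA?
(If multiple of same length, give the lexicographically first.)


BFS by string length (lex-first path to each state shown):
  len 0: q0<-""
  len 1: q1<-"a", q2<-"b"
Found accept state at length 1.

"b"


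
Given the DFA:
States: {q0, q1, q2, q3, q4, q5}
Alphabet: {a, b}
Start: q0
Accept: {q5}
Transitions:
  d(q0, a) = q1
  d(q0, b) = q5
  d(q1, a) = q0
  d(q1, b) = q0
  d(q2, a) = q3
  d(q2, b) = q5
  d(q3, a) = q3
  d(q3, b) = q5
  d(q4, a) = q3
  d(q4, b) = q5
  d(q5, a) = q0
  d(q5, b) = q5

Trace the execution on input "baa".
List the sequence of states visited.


Input: baa
d(q0, b) = q5
d(q5, a) = q0
d(q0, a) = q1


q0 -> q5 -> q0 -> q1


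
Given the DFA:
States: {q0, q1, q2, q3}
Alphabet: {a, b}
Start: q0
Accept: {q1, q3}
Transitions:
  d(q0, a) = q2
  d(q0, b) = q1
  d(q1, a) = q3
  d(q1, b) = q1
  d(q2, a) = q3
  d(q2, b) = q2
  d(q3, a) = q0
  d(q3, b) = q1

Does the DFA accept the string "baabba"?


Trace: q0 -> q1 -> q3 -> q0 -> q1 -> q1 -> q3
Final state: q3
Accept states: {q1, q3}

Yes, accepted (final state q3 is an accept state)


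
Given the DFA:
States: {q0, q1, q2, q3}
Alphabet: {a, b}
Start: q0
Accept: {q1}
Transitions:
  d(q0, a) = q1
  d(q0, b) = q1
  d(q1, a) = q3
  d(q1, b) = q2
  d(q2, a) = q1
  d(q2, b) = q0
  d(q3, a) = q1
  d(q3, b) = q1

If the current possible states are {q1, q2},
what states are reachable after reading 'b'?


Apply transition on 'b' from each current state:
  d(q1, b) = q2
  d(q2, b) = q0

{q0, q2}


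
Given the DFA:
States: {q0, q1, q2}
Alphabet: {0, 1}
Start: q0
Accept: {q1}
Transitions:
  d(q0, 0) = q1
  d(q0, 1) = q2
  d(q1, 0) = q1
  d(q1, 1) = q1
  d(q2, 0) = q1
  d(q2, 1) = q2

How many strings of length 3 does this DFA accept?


Enumerating all length-3 strings:
  "000" -> q1 [accept]
  "001" -> q1 [accept]
  "010" -> q1 [accept]
  "011" -> q1 [accept]
  "100" -> q1 [accept]
  "101" -> q1 [accept]
  "110" -> q1 [accept]
  "111" -> q2 [reject]

7 out of 8


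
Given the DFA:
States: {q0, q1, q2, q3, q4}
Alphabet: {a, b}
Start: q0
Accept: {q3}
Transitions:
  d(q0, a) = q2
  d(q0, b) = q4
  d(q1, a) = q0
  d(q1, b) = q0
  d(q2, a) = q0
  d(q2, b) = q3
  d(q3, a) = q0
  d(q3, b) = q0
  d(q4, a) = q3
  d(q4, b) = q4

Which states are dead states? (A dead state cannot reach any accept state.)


Forward reachability from each state:
  q0 -> reaches accept state q3 (live)
  q1 -> reaches accept state q3 (live)
  q2 -> reaches accept state q3 (live)
  q3 -> reaches accept state q3 (live)
  q4 -> reaches accept state q3 (live)

None (all states can reach an accept state)


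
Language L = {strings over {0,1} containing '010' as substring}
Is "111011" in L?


'010' does not occur

No, "111011" is not in L


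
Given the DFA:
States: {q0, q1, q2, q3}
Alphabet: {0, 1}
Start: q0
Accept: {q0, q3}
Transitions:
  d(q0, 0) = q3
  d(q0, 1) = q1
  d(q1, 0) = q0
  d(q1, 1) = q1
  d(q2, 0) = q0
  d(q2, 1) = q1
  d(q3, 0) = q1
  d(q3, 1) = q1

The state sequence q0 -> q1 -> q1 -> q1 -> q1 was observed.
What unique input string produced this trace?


Trace back each transition to find the symbol:
  q0 --[1]--> q1
  q1 --[1]--> q1
  q1 --[1]--> q1
  q1 --[1]--> q1

"1111"


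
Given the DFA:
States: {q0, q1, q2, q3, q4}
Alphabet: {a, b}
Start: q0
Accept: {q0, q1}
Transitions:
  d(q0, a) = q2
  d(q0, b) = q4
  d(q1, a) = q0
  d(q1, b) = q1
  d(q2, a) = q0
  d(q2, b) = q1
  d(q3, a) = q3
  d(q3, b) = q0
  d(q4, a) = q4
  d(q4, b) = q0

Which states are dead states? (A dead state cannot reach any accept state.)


Forward reachability from each state:
  q0 -> reaches accept state q0 (live)
  q1 -> reaches accept state q0 (live)
  q2 -> reaches accept state q0 (live)
  q3 -> reaches accept state q0 (live)
  q4 -> reaches accept state q0 (live)

None (all states can reach an accept state)


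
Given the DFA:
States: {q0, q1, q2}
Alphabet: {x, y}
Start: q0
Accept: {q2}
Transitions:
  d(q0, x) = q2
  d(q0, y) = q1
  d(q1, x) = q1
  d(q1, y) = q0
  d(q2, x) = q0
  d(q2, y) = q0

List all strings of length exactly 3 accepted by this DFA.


All strings of length 3: 8 total
Accepted: 3

"xxx", "xyx", "yyx"


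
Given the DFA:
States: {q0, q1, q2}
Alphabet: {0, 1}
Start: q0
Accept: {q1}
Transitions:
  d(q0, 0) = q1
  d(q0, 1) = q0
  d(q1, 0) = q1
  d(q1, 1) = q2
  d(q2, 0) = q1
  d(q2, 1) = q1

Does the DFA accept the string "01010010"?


Trace: q0 -> q1 -> q2 -> q1 -> q2 -> q1 -> q1 -> q2 -> q1
Final state: q1
Accept states: {q1}

Yes, accepted (final state q1 is an accept state)


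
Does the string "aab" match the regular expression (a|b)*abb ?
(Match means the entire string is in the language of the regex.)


|string| = 3; first = 'a'; last = 'b'

No, "aab" does not match (a|b)*abb


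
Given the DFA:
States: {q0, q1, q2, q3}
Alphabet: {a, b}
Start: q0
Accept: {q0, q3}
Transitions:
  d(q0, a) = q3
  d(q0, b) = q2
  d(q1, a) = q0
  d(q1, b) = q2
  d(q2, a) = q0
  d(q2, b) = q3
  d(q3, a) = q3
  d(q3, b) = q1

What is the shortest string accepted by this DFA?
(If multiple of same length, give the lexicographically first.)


BFS by string length (lex-first path to each state shown):
  len 0: q0<-""
Found accept state at length 0.

"" (empty string)


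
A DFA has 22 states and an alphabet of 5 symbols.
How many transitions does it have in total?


Each state has exactly one transition per symbol.
22 * 5 = 110

110


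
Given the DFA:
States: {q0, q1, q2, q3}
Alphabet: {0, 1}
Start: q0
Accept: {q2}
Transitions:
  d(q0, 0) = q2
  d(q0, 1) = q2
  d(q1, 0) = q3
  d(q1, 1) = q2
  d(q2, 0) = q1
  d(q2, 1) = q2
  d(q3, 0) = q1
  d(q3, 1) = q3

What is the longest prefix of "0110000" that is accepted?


Run the DFA, marking each prefix where the state is accepting:
  "" -> q0 [reject]
  "0" -> q2 [accept]
  "01" -> q2 [accept]
  "011" -> q2 [accept]
  "0110" -> q1 [reject]
  "01100" -> q3 [reject]
  "011000" -> q1 [reject]
  "0110000" -> q3 [reject]

"011"


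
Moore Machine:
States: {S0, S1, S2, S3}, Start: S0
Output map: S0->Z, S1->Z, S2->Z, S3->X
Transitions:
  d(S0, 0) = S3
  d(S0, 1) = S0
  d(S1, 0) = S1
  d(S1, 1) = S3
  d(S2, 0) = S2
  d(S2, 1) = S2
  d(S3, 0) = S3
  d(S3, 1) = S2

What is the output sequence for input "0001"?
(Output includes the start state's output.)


Start: S0 (output Z)
  --0--> S3 (output X)
  --0--> S3 (output X)
  --0--> S3 (output X)
  --1--> S2 (output Z)

"ZXXXZ"


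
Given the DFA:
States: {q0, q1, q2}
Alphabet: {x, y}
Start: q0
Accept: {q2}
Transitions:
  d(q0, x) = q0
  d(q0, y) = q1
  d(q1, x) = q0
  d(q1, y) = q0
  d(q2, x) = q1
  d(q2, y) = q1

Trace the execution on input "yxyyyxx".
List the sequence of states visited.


Input: yxyyyxx
d(q0, y) = q1
d(q1, x) = q0
d(q0, y) = q1
d(q1, y) = q0
d(q0, y) = q1
d(q1, x) = q0
d(q0, x) = q0


q0 -> q1 -> q0 -> q1 -> q0 -> q1 -> q0 -> q0


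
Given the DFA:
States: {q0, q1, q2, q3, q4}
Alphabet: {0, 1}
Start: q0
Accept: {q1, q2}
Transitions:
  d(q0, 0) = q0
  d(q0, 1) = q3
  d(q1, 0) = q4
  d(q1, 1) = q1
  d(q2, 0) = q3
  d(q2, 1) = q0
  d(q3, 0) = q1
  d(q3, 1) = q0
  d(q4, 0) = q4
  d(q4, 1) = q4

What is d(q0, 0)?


Looking up transition d(q0, 0)

q0


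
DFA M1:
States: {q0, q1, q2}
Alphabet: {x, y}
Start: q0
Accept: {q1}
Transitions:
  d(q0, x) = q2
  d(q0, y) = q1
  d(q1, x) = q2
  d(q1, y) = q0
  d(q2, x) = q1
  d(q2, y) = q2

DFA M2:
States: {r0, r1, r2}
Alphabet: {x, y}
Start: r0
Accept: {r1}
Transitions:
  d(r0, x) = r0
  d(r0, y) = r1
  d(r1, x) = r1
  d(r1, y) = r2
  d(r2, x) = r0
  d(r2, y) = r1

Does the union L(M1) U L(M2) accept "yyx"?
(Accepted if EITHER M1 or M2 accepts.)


M1: final=q2 accepted=False
M2: final=r0 accepted=False

No, union rejects (neither accepts)


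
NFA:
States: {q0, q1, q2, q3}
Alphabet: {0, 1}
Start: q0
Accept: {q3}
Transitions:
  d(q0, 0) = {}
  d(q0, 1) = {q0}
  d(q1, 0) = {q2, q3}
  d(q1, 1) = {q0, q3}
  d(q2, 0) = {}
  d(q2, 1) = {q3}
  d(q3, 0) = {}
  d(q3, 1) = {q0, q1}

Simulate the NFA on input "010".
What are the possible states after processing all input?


Start: {q0}
  --0--> {}
  --1--> {}
  --0--> {}

{} (empty set, no valid transitions)


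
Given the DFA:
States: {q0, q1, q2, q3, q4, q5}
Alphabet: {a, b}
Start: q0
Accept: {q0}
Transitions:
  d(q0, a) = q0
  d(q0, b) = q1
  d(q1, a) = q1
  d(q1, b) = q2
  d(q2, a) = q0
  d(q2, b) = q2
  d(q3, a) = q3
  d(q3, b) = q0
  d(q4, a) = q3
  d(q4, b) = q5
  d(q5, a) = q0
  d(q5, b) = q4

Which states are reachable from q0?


BFS from q0:
  layer 0: {q0}
  layer 1: {q1}
  layer 2: {q2}

{q0, q1, q2}


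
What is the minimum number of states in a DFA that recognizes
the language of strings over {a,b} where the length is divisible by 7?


States track (length) mod 7.
Need 7 states: one per remainder 0..6; accept = remainder 0.

7


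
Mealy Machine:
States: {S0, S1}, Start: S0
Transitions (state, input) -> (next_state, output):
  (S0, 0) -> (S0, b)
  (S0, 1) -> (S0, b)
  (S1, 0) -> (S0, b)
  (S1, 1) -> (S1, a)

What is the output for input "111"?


Step-by-step:
  (S0, 1) -> (S0, b)
  (S0, 1) -> (S0, b)
  (S0, 1) -> (S0, b)

"bbb"


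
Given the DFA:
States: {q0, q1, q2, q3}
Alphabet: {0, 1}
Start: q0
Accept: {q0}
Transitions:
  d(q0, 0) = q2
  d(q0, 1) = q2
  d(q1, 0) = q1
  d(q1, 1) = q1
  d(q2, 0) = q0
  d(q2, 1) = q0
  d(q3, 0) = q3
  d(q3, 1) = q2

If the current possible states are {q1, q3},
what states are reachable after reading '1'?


Apply transition on '1' from each current state:
  d(q1, 1) = q1
  d(q3, 1) = q2

{q1, q2}


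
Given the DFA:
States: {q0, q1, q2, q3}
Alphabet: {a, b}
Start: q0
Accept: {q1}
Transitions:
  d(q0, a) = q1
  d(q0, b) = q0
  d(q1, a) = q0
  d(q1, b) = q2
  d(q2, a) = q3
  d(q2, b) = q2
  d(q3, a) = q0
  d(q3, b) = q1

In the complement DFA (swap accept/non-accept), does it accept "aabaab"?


Trace: q0 -> q1 -> q0 -> q0 -> q1 -> q0 -> q0
Final: q0
Original accept: {q1}
Complement: q0 is not in original accept

Yes, complement accepts (original rejects)


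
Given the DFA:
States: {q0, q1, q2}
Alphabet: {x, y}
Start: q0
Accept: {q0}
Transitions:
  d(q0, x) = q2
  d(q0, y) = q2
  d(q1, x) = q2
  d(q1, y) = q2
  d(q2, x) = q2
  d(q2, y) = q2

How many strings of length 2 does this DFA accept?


Enumerating all length-2 strings:
  "xx" -> q2 [reject]
  "xy" -> q2 [reject]
  "yx" -> q2 [reject]
  "yy" -> q2 [reject]

0 out of 4


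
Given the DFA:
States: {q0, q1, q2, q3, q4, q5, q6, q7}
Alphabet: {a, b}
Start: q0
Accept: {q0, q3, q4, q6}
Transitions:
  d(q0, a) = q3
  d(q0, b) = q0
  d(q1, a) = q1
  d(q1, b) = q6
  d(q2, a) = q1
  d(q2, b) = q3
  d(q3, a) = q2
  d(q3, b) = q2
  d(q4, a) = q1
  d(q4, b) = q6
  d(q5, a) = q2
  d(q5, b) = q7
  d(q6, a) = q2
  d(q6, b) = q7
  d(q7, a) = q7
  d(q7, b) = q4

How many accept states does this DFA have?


Accept states listed: {q0, q3, q4, q6}
Counting: q0(1) q3(2) q4(3) q6(4)

4


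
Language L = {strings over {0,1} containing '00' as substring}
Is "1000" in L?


'00' occurs at index 1

Yes, "1000" is in L


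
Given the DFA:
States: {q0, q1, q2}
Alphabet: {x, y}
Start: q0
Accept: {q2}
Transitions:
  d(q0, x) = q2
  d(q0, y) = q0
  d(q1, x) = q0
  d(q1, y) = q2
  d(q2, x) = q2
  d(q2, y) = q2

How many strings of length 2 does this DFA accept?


Enumerating all length-2 strings:
  "xx" -> q2 [accept]
  "xy" -> q2 [accept]
  "yx" -> q2 [accept]
  "yy" -> q0 [reject]

3 out of 4


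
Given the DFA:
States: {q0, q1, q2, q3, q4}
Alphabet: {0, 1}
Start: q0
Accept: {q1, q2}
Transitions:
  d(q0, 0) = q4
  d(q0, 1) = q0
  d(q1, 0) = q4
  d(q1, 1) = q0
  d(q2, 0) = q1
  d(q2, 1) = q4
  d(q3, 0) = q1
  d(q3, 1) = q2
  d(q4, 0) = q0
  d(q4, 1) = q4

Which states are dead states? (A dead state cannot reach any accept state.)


Forward reachability from each state:
  q0 -> reaches {q0, q4}, no accept state (dead)
  q1 -> reaches accept state q1 (live)
  q2 -> reaches accept state q1 (live)
  q3 -> reaches accept state q1 (live)
  q4 -> reaches {q0, q4}, no accept state (dead)

{q0, q4}


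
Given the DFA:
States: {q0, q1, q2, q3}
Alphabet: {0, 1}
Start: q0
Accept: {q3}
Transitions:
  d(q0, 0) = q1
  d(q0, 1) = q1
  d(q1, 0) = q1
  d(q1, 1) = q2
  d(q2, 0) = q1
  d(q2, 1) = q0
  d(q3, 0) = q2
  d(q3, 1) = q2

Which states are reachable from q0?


BFS from q0:
  layer 0: {q0}
  layer 1: {q1}
  layer 2: {q2}

{q0, q1, q2}


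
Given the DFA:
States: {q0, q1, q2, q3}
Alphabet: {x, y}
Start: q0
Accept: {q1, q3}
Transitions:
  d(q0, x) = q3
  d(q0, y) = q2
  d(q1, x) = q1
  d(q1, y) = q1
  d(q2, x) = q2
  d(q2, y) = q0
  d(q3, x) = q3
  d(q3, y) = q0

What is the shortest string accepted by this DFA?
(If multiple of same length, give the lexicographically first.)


BFS by string length (lex-first path to each state shown):
  len 0: q0<-""
  len 1: q2<-"y", q3<-"x"
Found accept state at length 1.

"x"


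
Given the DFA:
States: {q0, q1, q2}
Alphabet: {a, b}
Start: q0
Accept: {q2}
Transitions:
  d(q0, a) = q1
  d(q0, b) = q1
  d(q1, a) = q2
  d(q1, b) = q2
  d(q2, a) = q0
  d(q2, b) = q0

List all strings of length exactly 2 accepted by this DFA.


All strings of length 2: 4 total
Accepted: 4

"aa", "ab", "ba", "bb"


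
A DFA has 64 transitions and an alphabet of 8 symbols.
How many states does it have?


Each state has exactly one transition per symbol.
states = transitions / |alphabet| = 64 / 8 = 8

8


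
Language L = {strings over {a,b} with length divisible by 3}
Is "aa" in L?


length = 2; 2 mod 3 = 2

No, "aa" is not in L


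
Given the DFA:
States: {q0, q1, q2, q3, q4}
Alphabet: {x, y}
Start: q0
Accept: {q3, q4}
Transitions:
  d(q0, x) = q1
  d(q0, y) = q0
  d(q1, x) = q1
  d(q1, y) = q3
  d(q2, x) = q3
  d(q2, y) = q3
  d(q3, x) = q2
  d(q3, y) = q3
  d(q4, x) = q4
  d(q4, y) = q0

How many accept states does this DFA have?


Accept states listed: {q3, q4}
Counting: q3(1) q4(2)

2


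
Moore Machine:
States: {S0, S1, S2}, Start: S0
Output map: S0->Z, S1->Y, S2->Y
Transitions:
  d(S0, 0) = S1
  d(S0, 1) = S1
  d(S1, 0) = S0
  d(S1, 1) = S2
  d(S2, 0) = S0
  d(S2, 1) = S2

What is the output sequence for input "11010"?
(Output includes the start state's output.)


Start: S0 (output Z)
  --1--> S1 (output Y)
  --1--> S2 (output Y)
  --0--> S0 (output Z)
  --1--> S1 (output Y)
  --0--> S0 (output Z)

"ZYYZYZ"


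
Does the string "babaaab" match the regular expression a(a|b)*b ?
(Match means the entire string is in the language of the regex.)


|string| = 7; first = 'b'; last = 'b'

No, "babaaab" does not match a(a|b)*b


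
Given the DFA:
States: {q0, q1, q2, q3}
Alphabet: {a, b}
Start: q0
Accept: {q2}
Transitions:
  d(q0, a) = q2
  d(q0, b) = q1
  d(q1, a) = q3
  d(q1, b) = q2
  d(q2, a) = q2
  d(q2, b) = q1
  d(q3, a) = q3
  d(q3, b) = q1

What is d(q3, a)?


Looking up transition d(q3, a)

q3


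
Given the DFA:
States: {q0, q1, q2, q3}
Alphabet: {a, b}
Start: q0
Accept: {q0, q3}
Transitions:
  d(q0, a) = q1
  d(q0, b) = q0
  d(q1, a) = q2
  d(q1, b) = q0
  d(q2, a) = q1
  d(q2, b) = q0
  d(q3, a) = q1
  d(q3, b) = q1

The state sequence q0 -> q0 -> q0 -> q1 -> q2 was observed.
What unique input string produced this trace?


Trace back each transition to find the symbol:
  q0 --[b]--> q0
  q0 --[b]--> q0
  q0 --[a]--> q1
  q1 --[a]--> q2

"bbaa"
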